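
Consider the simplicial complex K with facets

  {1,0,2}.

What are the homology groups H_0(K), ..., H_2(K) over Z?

We work with the vertex ordering 0 < 1 < 2. The simplices of K, each written with vertices in increasing order, are:

  0-simplices (3): [0], [1], [2]
  1-simplices (3): [0,1], [0,2], [1,2]
  2-simplices (1): [0,1,2]

Hence C_0 ≅ Z^3, C_1 ≅ Z^3, C_2 ≅ Z^1.

Boundary ∂_1: C_1 → C_0 maps an edge to its endpoints' difference, ∂[p,q] = q − p. For instance
  ∂[0,2] = [2] − [0].
The resulting 3×3 matrix has rank 2, and its Smith normal form has invariant factors (1,1).

Boundary ∂_2: C_2 → C_1 acts by ∂[p,q,r] = [q,r] − [p,r] + [p,q]. For instance
  ∂[0,1,2] = [1,2] − [0,2] + [0,1].
As a 3×1 matrix over Z this has rank 1, with invariant factors (1).

Computing H_k = (kernel of ∂_k) / (image of ∂_{k+1}):

  H_0: rank C_0 − rank ∂_1 = 3 − 2 = 1, and the invariant factors of ∂_1 are all 1, so H_0 ≅ Z.
  H_1: rank ker ∂_1 − rank ∂_2 = (3 − 2) − 1 = 0, and the invariant factors of ∂_2 are all 1, so H_1 ≅ 0.
  H_2: rank ker ∂_2 − rank ∂_3 = (1 − 1) − 0 = 0, and there is no ∂_3, so H_2 ≅ 0.

H_0 ≅ Z,  H_1 = 0,  H_2 = 0.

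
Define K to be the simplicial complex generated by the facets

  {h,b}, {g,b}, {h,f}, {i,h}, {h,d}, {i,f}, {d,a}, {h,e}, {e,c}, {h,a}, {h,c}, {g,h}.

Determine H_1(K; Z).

H_1 ≅ Z^4.

Order the vertices as a < b < c < d < e < f < g < h < i. Listing each simplex with vertices in this order, K has dimension 1 with simplices:

  0-simplices (9): a, b, c, d, e, f, g, h, i
  1-simplices (12): ad, ah, bg, bh, ce, ch, dh, eh, fh, fi, gh, hi

so the chain groups are C_0 ≅ Z^9, C_1 ≅ Z^12.

The boundary map ∂_1: C_1 → C_0 is given by ∂[p,q] = [q] − [p].
This gives a 9×12 integer matrix of rank 8; reducing to Smith normal form yields diagonal entries (1,1,1,1,1,1,1,1).

Now H_k = ker ∂_k / im ∂_{k+1}, so:

  H_1: rank ker ∂_1 − rank ∂_2 = (12 − 8) − 0 = 4, and there is no ∂_2, so H_1 = Z^4.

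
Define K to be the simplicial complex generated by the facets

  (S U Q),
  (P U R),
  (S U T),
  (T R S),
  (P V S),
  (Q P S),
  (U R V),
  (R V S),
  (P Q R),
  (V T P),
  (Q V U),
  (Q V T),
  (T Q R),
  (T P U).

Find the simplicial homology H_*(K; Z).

Take the total order P < Q < R < S < T < U < V on the vertex set. Then K (dimension 2) consists of the simplices:

  0-simplices (7): P, Q, R, S, T, U, V
  1-simplices (21): PQ, PR, PS, PT, PU, PV, QR, QS, QT, QU, QV, RS, RT, RU, RV, ST, SU, SV, TU, TV, UV
  2-simplices (14): PQR, PQS, PRU, PSV, PTU, PTV, QRT, QSU, QTV, QUV, RST, RSV, RUV, STU

so the chain groups are C_0 ≅ Z^7, C_1 ≅ Z^21, C_2 ≅ Z^14.

∂_1: C_1 → C_0 maps an edge to its endpoints' difference, ∂[p,q] = q − p.
The 7×21 boundary matrix has rank 6 and Smith normal form diag(1,1,1,1,1,1).

The boundary map ∂_2: C_2 → C_1 acts by ∂[p,q,r] = [q,r] − [p,r] + [p,q]. For instance
  ∂RST = ST − RT + RS,
  ∂QRT = RT − QT + QR.
The resulting 21×14 matrix has rank 13, and its Smith normal form has invariant factors (1,1,1,1,1,1,1,1,1,1,1,1,1).

Reading off H_k = ker ∂_k / im ∂_{k+1}:

  H_0: rank C_0 − rank ∂_1 = 7 − 6 = 1, and the invariant factors of ∂_1 are all 1, so H_0 = Z.
  H_1: rank ker ∂_1 − rank ∂_2 = (21 − 6) − 13 = 2, and the invariant factors of ∂_2 are all 1, so H_1 = Z^2.
  H_2: rank ker ∂_2 − rank ∂_3 = (14 − 13) − 0 = 1, and there is no ∂_3, so H_2 = Z.

(K is a triangulation of the torus T^2.)

H_0 = Z,  H_1 = Z^2,  H_2 = Z.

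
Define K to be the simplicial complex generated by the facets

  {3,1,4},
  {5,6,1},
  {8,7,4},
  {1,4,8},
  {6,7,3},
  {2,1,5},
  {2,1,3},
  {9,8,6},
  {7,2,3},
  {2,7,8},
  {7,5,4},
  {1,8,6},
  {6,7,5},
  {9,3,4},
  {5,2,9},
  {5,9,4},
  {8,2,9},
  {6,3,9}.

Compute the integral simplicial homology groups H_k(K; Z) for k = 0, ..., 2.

Fix the vertex order 1 < 2 < 3 < 4 < 5 < 6 < 7 < 8 < 9 and write every simplex with vertices in increasing order. Then dim K = 2 and the simplices of K are:

  0-simplices (9): [1], [2], [3], [4], [5], [6], [7], [8], [9]
  1-simplices (27): (27 of them)
  2-simplices (18): [1,2,3], [1,2,5], [1,3,4], [1,4,8], [1,5,6], [1,6,8], [2,3,7], [2,5,9], [2,7,8], [2,8,9], [3,4,9], [3,6,7], [3,6,9], [4,5,7], [4,5,9], [4,7,8], [5,6,7], [6,8,9]

giving chain groups C_0 ≅ Z^9, C_1 ≅ Z^27, C_2 ≅ Z^18.

Boundary ∂_1: C_1 → C_0 maps an edge to its endpoints' difference, ∂[p,q] = q − p.
As a 9×27 matrix over Z this has rank 8, with invariant factors (1,1,1,1,1,1,1,1).

The boundary map ∂_2: C_2 → C_1 sends each 2-simplex [p,q,r] to [q,r] − [p,r] + [p,q]. For instance
  ∂[4,5,9] = [5,9] − [4,9] + [4,5],
  ∂[1,3,4] = [3,4] − [1,4] + [1,3].
This gives a 27×18 integer matrix of rank 17; reducing to Smith normal form yields diagonal entries (1,1,1,1,1,1,1,1,1,1,1,1,1,1,1,1,1).

Now H_k = ker ∂_k / im ∂_{k+1}, so:

  H_0: rank C_0 − rank ∂_1 = 9 − 8 = 1, and the invariant factors of ∂_1 are all 1, so H_0 ≅ Z.
  H_1: rank ker ∂_1 − rank ∂_2 = (27 − 8) − 17 = 2, and the invariant factors of ∂_2 are all 1, so H_1 ≅ Z^2.
  H_2: rank ker ∂_2 − rank ∂_3 = (18 − 17) − 0 = 1, and there is no ∂_3, so H_2 ≅ Z.

H_0 ≅ Z,  H_1 ≅ Z^2,  H_2 ≅ Z.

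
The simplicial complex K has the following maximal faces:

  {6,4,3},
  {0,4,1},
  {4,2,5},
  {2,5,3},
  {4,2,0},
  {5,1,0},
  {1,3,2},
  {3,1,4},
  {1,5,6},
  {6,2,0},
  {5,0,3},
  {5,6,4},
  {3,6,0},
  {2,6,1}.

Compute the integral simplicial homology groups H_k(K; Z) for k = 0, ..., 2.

We work with the vertex ordering 0 < 1 < 2 < 3 < 4 < 5 < 6. The simplices of K, each written with vertices in increasing order, are:

  0-simplices (7): [0], [1], [2], [3], [4], [5], [6]
  1-simplices (21): [0,1], [0,2], [0,3], [0,4], [0,5], [0,6], [1,2], [1,3], [1,4], [1,5], [1,6], [2,3], [2,4], [2,5], [2,6], [3,4], [3,5], [3,6], [4,5], [4,6], [5,6]
  2-simplices (14): [0,1,4], [0,1,5], [0,2,4], [0,2,6], [0,3,5], [0,3,6], [1,2,3], [1,2,6], [1,3,4], [1,5,6], [2,3,5], [2,4,5], [3,4,6], [4,5,6]

Hence C_0 ≅ Z^7, C_1 ≅ Z^21, C_2 ≅ Z^14.

The boundary map ∂_1: C_1 → C_0 is given by ∂[p,q] = [q] − [p]. For instance
  ∂[5,6] = [6] − [5].
The 7×21 boundary matrix has rank 6 and Smith normal form diag(1,1,1,1,1,1).

The boundary map ∂_2: C_2 → C_1 maps a triangle to the signed sum of its edges. For instance
  ∂[1,5,6] = [5,6] − [1,6] + [1,5],
  ∂[3,4,6] = [4,6] − [3,6] + [3,4].
The resulting 21×14 matrix has rank 13, and its Smith normal form has invariant factors (1,1,1,1,1,1,1,1,1,1,1,1,1).

From H_k ≅ ker(∂_k) / im(∂_{k+1}) we obtain:

  H_0: rank C_0 − rank ∂_1 = 7 − 6 = 1, and the invariant factors of ∂_1 are all 1, so H_0 = Z.
  H_1: rank ker ∂_1 − rank ∂_2 = (21 − 6) − 13 = 2, and the invariant factors of ∂_2 are all 1, so H_1 = Z^2.
  H_2: rank ker ∂_2 − rank ∂_3 = (14 − 13) − 0 = 1, and there is no ∂_3, so H_2 = Z.

(K is a triangulation of the torus T^2.)

H_0 = Z,  H_1 = Z^2,  H_2 = Z.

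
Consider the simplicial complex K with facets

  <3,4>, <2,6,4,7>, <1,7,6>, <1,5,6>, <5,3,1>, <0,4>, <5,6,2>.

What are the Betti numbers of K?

K has 8 vertices, 15 edges, 8 triangles, 1 3-simplex.
rank ∂_0 = 0, rank ∂_1 = 7 ⇒ b_0 = 8 − 0 − 7 = 1; all invariant factors of ∂_1 are 1 so no torsion. So H_0 ≅ Z.
rank ∂_1 = 7, rank ∂_2 = 7 ⇒ b_1 = 15 − 7 − 7 = 1; all invariant factors of ∂_2 are 1 so no torsion. So H_1 ≅ Z.
rank ∂_2 = 7, rank ∂_3 = 1 ⇒ b_2 = 8 − 7 − 1 = 0; all invariant factors of ∂_3 are 1 so no torsion. So H_2 ≅ 0.
rank ∂_3 = 1, rank ∂_4 = 0 ⇒ b_3 = 1 − 1 − 0 = 0. So H_3 ≅ 0.

b_0 = 1, b_1 = 1, b_2 = 0, b_3 = 0.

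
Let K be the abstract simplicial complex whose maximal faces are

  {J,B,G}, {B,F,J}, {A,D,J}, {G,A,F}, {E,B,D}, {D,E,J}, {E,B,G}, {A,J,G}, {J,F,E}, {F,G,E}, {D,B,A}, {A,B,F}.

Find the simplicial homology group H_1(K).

H_1 = Z_2.

Fix the vertex order A < B < D < E < F < G < J and write every simplex with vertices in increasing order. Then dim K = 2 and the simplices of K are:

  0-simplices (7): A, B, D, E, F, G, J
  1-simplices (18): AB, AD, AF, AG, AJ, BD, BE, BF, BG, BJ, DE, DJ, EF, EG, EJ, FG, FJ, GJ
  2-simplices (12): ABD, ABF, ADJ, AFG, AGJ, BDE, BEG, BFJ, BGJ, DEJ, EFG, EFJ

giving chain groups C_0 ≅ Z^7, C_1 ≅ Z^18, C_2 ≅ Z^12.

Boundary ∂_1: C_1 → C_0 maps an edge to its endpoints' difference, ∂[p,q] = q − p. For instance
  ∂AG = G − A.
The 7×18 boundary matrix has rank 6 and Smith normal form diag(1,1,1,1,1,1).

∂_2: C_2 → C_1 sends each 2-simplex [p,q,r] to [q,r] − [p,r] + [p,q]. For instance
  ∂AFG = FG − AG + AF,
  ∂AGJ = GJ − AJ + AG.
This gives a 18×12 integer matrix of rank 12; reducing to Smith normal form yields diagonal entries (1,1,1,1,1,1,1,1,1,1,1,2).

Now H_k = ker ∂_k / im ∂_{k+1}, so:

  H_1: rank ker ∂_1 − rank ∂_2 = (18 − 6) − 12 = 0, and ∂_2 has invariant factor 2 > 1, so H_1 ≅ Z_2.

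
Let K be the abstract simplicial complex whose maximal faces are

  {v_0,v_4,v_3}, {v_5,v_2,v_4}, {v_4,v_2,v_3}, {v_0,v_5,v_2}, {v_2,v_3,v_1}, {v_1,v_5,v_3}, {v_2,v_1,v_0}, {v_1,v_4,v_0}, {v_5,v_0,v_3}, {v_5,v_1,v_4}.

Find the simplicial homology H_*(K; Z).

Order the vertices as v_0 < v_1 < v_2 < v_3 < v_4 < v_5. Listing each simplex with vertices in this order, K has dimension 2 with simplices:

  0-simplices (6): [v_0], [v_1], [v_2], [v_3], [v_4], [v_5]
  1-simplices (15): (15 of them)
  2-simplices (10): [v_0,v_1,v_2], [v_0,v_1,v_4], [v_0,v_2,v_5], [v_0,v_3,v_4], [v_0,v_3,v_5], [v_1,v_2,v_3], [v_1,v_3,v_5], [v_1,v_4,v_5], [v_2,v_3,v_4], [v_2,v_4,v_5]

so the chain groups are C_0 ≅ Z^6, C_1 ≅ Z^15, C_2 ≅ Z^10.

The boundary map ∂_1: C_1 → C_0 maps an edge to its endpoints' difference, ∂[p,q] = q − p.
As a 6×15 matrix over Z this has rank 5, with invariant factors (1,1,1,1,1).

The boundary map ∂_2: C_2 → C_1 sends each 2-simplex [p,q,r] to [q,r] − [p,r] + [p,q]. For instance
  ∂[v_1,v_2,v_3] = [v_2,v_3] − [v_1,v_3] + [v_1,v_2],
  ∂[v_1,v_3,v_5] = [v_3,v_5] − [v_1,v_5] + [v_1,v_3].
This gives a 15×10 integer matrix of rank 10; reducing to Smith normal form yields diagonal entries (1,1,1,1,1,1,1,1,1,2).

Computing H_k = (kernel of ∂_k) / (image of ∂_{k+1}):

  H_0: rank C_0 − rank ∂_1 = 6 − 5 = 1, and the invariant factors of ∂_1 are all 1, so H_0 ≅ Z.
  H_1: rank ker ∂_1 − rank ∂_2 = (15 − 5) − 10 = 0, and ∂_2 has invariant factor 2 > 1, so H_1 ≅ Z/2.
  H_2: rank ker ∂_2 − rank ∂_3 = (10 − 10) − 0 = 0, and there is no ∂_3, so H_2 ≅ 0.

H_0 = Z,  H_1 = Z/2,  H_2 = 0.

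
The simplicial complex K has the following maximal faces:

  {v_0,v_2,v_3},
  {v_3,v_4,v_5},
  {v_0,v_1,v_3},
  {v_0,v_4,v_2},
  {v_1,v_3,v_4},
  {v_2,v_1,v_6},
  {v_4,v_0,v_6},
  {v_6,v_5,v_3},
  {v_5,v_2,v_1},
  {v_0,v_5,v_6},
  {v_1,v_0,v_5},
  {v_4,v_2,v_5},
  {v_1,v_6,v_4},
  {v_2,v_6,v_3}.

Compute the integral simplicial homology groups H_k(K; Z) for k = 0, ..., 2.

K has 7 vertices, 21 edges, 14 triangles.
rank ∂_0 = 0, rank ∂_1 = 6 ⇒ b_0 = 7 − 0 − 6 = 1; all invariant factors of ∂_1 are 1 so no torsion. So H_0 ≅ Z.
rank ∂_1 = 6, rank ∂_2 = 13 ⇒ b_1 = 21 − 6 − 13 = 2; all invariant factors of ∂_2 are 1 so no torsion. So H_1 ≅ Z^2.
rank ∂_2 = 13, rank ∂_3 = 0 ⇒ b_2 = 14 − 13 − 0 = 1. So H_2 ≅ Z.

H_0 = Z,  H_1 = Z^2,  H_2 = Z.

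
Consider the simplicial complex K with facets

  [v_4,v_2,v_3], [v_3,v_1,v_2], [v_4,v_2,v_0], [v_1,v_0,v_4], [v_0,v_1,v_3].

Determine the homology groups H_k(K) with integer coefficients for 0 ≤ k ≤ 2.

H_0 = Z,  H_1 = Z,  H_2 = 0.

Order the vertices as v_0 < v_1 < v_2 < v_3 < v_4. Listing each simplex with vertices in this order, K has dimension 2 with simplices:

  0-simplices (5): [v_0], [v_1], [v_2], [v_3], [v_4]
  1-simplices (10): [v_0,v_1], [v_0,v_2], [v_0,v_3], [v_0,v_4], [v_1,v_2], [v_1,v_3], [v_1,v_4], [v_2,v_3], [v_2,v_4], [v_3,v_4]
  2-simplices (5): [v_0,v_1,v_3], [v_0,v_1,v_4], [v_0,v_2,v_4], [v_1,v_2,v_3], [v_2,v_3,v_4]

giving chain groups C_0 ≅ Z^5, C_1 ≅ Z^10, C_2 ≅ Z^5.

∂_1: C_1 → C_0 maps an edge to its endpoints' difference, ∂[p,q] = q − p. For instance
  ∂[v_0,v_1] = [v_1] − [v_0].
The resulting 5×10 matrix has rank 4, and its Smith normal form has invariant factors (1,1,1,1).

Boundary ∂_2: C_2 → C_1 acts by ∂[p,q,r] = [q,r] − [p,r] + [p,q]. For instance
  ∂[v_0,v_1,v_3] = [v_1,v_3] − [v_0,v_3] + [v_0,v_1],
  ∂[v_2,v_3,v_4] = [v_3,v_4] − [v_2,v_4] + [v_2,v_3].
This gives a 10×5 integer matrix of rank 5; reducing to Smith normal form yields diagonal entries (1,1,1,1,1).

From H_k ≅ ker(∂_k) / im(∂_{k+1}) we obtain:

  H_0: rank C_0 − rank ∂_1 = 5 − 4 = 1, and the invariant factors of ∂_1 are all 1, so H_0 = Z.
  H_1: rank ker ∂_1 − rank ∂_2 = (10 − 4) − 5 = 1, and the invariant factors of ∂_2 are all 1, so H_1 = Z.
  H_2: rank ker ∂_2 − rank ∂_3 = (5 − 5) − 0 = 0, and there is no ∂_3, so H_2 = 0.

As a check, the Euler characteristic is 5 − 10 + 5 = 0, which agrees with 1 − 1 + 0 = 0.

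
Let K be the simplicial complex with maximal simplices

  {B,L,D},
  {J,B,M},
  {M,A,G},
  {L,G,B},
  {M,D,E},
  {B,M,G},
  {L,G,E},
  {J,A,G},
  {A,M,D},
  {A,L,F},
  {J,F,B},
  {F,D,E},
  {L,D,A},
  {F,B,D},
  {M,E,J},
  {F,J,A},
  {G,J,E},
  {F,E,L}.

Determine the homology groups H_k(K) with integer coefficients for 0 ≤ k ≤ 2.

We work with the vertex ordering A < B < D < E < F < G < J < L < M. The simplices of K, each written with vertices in increasing order, are:

  0-simplices (9): A, B, D, E, F, G, J, L, M
  1-simplices (27): AD, AF, AG, AJ, AL, AM, BD, BF, BG, BJ, BL, BM, DE, DF, DL, DM, EF, EG, EJ, EL, EM, FJ, FL, GJ, GL, GM, JM
  2-simplices (18): ADL, ADM, AFJ, AFL, AGJ, AGM, BDF, BDL, BFJ, BGL, BGM, BJM, DEF, DEM, EFL, EGJ, EGL, EJM

Hence C_0 ≅ Z^9, C_1 ≅ Z^27, C_2 ≅ Z^18.

The boundary map ∂_1: C_1 → C_0 is given by ∂[p,q] = [q] − [p]. For instance
  ∂DF = F − D.
This gives a 9×27 integer matrix of rank 8; reducing to Smith normal form yields diagonal entries (1,1,1,1,1,1,1,1).

The boundary map ∂_2: C_2 → C_1 acts by ∂[p,q,r] = [q,r] − [p,r] + [p,q]. For instance
  ∂DEF = EF − DF + DE,
  ∂AFL = FL − AL + AF.
As a 27×18 matrix over Z this has rank 18, with invariant factors (1,1,1,1,1,1,1,1,1,1,1,1,1,1,1,1,1,2).

From H_k ≅ ker(∂_k) / im(∂_{k+1}) we obtain:

  H_0: rank C_0 − rank ∂_1 = 9 − 8 = 1, and the invariant factors of ∂_1 are all 1, so H_0 ≅ Z.
  H_1: rank ker ∂_1 − rank ∂_2 = (27 − 8) − 18 = 1, and ∂_2 has invariant factor 2 > 1, so H_1 ≅ Z × Z/2.
  H_2: rank ker ∂_2 − rank ∂_3 = (18 − 18) − 0 = 0, and there is no ∂_3, so H_2 ≅ 0.

H_0 ≅ Z,  H_1 ≅ Z × Z/2,  H_2 = 0.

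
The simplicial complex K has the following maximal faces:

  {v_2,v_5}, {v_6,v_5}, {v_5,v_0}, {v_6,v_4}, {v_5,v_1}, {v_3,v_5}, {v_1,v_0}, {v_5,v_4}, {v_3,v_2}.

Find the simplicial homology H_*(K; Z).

H_0 ≅ Z,  H_1 ≅ Z^3.

Fix the vertex order v_0 < v_1 < v_2 < v_3 < v_4 < v_5 < v_6 and write every simplex with vertices in increasing order. Then dim K = 1 and the simplices of K are:

  0-simplices (7): [v_0], [v_1], [v_2], [v_3], [v_4], [v_5], [v_6]
  1-simplices (9): [v_0,v_1], [v_0,v_5], [v_1,v_5], [v_2,v_3], [v_2,v_5], [v_3,v_5], [v_4,v_5], [v_4,v_6], [v_5,v_6]

so the chain groups are C_0 ≅ Z^7, C_1 ≅ Z^9.

Boundary ∂_1: C_1 → C_0 is given by ∂[p,q] = [q] − [p].
The 7×9 boundary matrix has rank 6 and Smith normal form diag(1,1,1,1,1,1).

Now H_k = ker ∂_k / im ∂_{k+1}, so:

  H_0: rank C_0 − rank ∂_1 = 7 − 6 = 1, and the invariant factors of ∂_1 are all 1, so H_0 ≅ Z.
  H_1: rank ker ∂_1 − rank ∂_2 = (9 − 6) − 0 = 3, and there is no ∂_2, so H_1 ≅ Z^3.

As a check, the Euler characteristic is 7 − 9 = -2, which agrees with 1 − 3 = -2.
(K is a triangulation of a wedge of 3 circles.)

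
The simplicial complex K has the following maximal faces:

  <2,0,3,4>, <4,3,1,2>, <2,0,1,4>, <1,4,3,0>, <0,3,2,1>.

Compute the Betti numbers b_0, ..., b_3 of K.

Take the total order 0 < 1 < 2 < 3 < 4 on the vertex set. Then K (dimension 3) consists of the simplices:

  0-simplices (5): [0], [1], [2], [3], [4]
  1-simplices (10): [0,1], [0,2], [0,3], [0,4], [1,2], [1,3], [1,4], [2,3], [2,4], [3,4]
  2-simplices (10): [0,1,2], [0,1,3], [0,1,4], [0,2,3], [0,2,4], [0,3,4], [1,2,3], [1,2,4], [1,3,4], [2,3,4]
  3-simplices (5): [0,1,2,3], [0,1,2,4], [0,1,3,4], [0,2,3,4], [1,2,3,4]

so the chain groups are C_0 ≅ Z^5, C_1 ≅ Z^10, C_2 ≅ Z^10, C_3 ≅ Z^5.

The boundary map ∂_1: C_1 → C_0 is given by ∂[p,q] = [q] − [p]. For instance
  ∂[1,2] = [2] − [1].
The resulting 5×10 matrix has rank 4, and its Smith normal form has invariant factors (1,1,1,1).

Boundary ∂_2: C_2 → C_1 maps a triangle to the signed sum of its edges. For instance
  ∂[0,2,3] = [2,3] − [0,3] + [0,2],
  ∂[0,2,4] = [2,4] − [0,4] + [0,2].
As a 10×10 matrix over Z this has rank 6, with invariant factors (1,1,1,1,1,1).

Boundary ∂_3: C_3 → C_2 sends each 3-simplex σ to the alternating sum Σ_i (−1)^i (σ with its i-th vertex removed). For instance
  ∂[1,2,3,4] = [2,3,4] − [1,3,4] + [1,2,4] − [1,2,3],
  ∂[0,2,3,4] = [2,3,4] − [0,3,4] + [0,2,4] − [0,2,3].
This gives a 10×5 integer matrix of rank 4; reducing to Smith normal form yields diagonal entries (1,1,1,1).

Reading off H_k = ker ∂_k / im ∂_{k+1}:

  H_0: rank C_0 − rank ∂_1 = 5 − 4 = 1, and the invariant factors of ∂_1 are all 1, so H_0 = Z.
  H_1: rank ker ∂_1 − rank ∂_2 = (10 − 4) − 6 = 0, and the invariant factors of ∂_2 are all 1, so H_1 = 0.
  H_2: rank ker ∂_2 − rank ∂_3 = (10 − 6) − 4 = 0, and the invariant factors of ∂_3 are all 1, so H_2 = 0.
  H_3: rank ker ∂_3 − rank ∂_4 = (5 − 4) − 0 = 1, and there is no ∂_4, so H_3 = Z.

Hence the Betti numbers are b_0 = 1, b_1 = 0, b_2 = 0, b_3 = 1.

b_0 = 1, b_1 = 0, b_2 = 0, b_3 = 1.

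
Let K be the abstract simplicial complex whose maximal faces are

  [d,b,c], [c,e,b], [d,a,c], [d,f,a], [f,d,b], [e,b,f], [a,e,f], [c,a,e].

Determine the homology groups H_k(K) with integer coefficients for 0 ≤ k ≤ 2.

H_0 = Z,  H_1 = 0,  H_2 = Z.

We work with the vertex ordering a < b < c < d < e < f. The simplices of K, each written with vertices in increasing order, are:

  0-simplices (6): a, b, c, d, e, f
  1-simplices (12): ac, ad, ae, af, bc, bd, be, bf, cd, ce, df, ef
  2-simplices (8): acd, ace, adf, aef, bcd, bce, bdf, bef

Hence C_0 ≅ Z^6, C_1 ≅ Z^12, C_2 ≅ Z^8.

The boundary map ∂_1: C_1 → C_0 sends each edge [p,q] (with p < q) to q − p.
The 6×12 boundary matrix has rank 5 and Smith normal form diag(1,1,1,1,1).

Boundary ∂_2: C_2 → C_1 acts by ∂[p,q,r] = [q,r] − [p,r] + [p,q]. For instance
  ∂bef = ef − bf + be,
  ∂acd = cd − ad + ac.
As a 12×8 matrix over Z this has rank 7, with invariant factors (1,1,1,1,1,1,1).

Computing H_k = (kernel of ∂_k) / (image of ∂_{k+1}):

  H_0: rank C_0 − rank ∂_1 = 6 − 5 = 1, and the invariant factors of ∂_1 are all 1, so H_0 ≅ Z.
  H_1: rank ker ∂_1 − rank ∂_2 = (12 − 5) − 7 = 0, and the invariant factors of ∂_2 are all 1, so H_1 ≅ 0.
  H_2: rank ker ∂_2 − rank ∂_3 = (8 − 7) − 0 = 1, and there is no ∂_3, so H_2 ≅ Z.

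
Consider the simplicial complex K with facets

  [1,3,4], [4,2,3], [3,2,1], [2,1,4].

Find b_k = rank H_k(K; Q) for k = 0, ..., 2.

b_0 = 1, b_1 = 0, b_2 = 1.

Take the total order 1 < 2 < 3 < 4 on the vertex set. Then K (dimension 2) consists of the simplices:

  0-simplices (4): [1], [2], [3], [4]
  1-simplices (6): [1,2], [1,3], [1,4], [2,3], [2,4], [3,4]
  2-simplices (4): [1,2,3], [1,2,4], [1,3,4], [2,3,4]

so the chain groups are C_0 ≅ Z^4, C_1 ≅ Z^6, C_2 ≅ Z^4.

Boundary ∂_1: C_1 → C_0 maps an edge to its endpoints' difference, ∂[p,q] = q − p. For instance
  ∂[1,4] = [4] − [1].
As a 4×6 matrix over Z this has rank 3, with invariant factors (1,1,1).

Boundary ∂_2: C_2 → C_1 acts by ∂[p,q,r] = [q,r] − [p,r] + [p,q]. For instance
  ∂[1,3,4] = [3,4] − [1,4] + [1,3],
  ∂[2,3,4] = [3,4] − [2,4] + [2,3].
This gives a 6×4 integer matrix of rank 3; reducing to Smith normal form yields diagonal entries (1,1,1).

Reading off H_k = ker ∂_k / im ∂_{k+1}:

  H_0: rank C_0 − rank ∂_1 = 4 − 3 = 1, and the invariant factors of ∂_1 are all 1, so H_0 ≅ Z.
  H_1: rank ker ∂_1 − rank ∂_2 = (6 − 3) − 3 = 0, and the invariant factors of ∂_2 are all 1, so H_1 ≅ 0.
  H_2: rank ker ∂_2 − rank ∂_3 = (4 − 3) − 0 = 1, and there is no ∂_3, so H_2 ≅ Z.

Hence the Betti numbers are b_0 = 1, b_1 = 0, b_2 = 1.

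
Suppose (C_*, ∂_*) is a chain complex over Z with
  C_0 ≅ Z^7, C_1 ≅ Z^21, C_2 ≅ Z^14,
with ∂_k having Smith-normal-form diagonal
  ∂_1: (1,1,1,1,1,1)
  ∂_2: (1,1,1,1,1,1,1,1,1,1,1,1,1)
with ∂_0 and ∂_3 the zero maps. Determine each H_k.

H_0 = Z,  H_1 = Z^2,  H_2 = Z.

H_0: b_0 = 7 − 0 − 6 = 1; torsion from ∂_1 factors > 1: none. So H_0 = Z.
H_1: b_1 = 21 − 6 − 13 = 2; torsion from ∂_2 factors > 1: none. So H_1 = Z^2.
H_2: b_2 = 14 − 13 − 0 = 1; torsion from ∂_3 factors > 1: none. So H_2 = Z.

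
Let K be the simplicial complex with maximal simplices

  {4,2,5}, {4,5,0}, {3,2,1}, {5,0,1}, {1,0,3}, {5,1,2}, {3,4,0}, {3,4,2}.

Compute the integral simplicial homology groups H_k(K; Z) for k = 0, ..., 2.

H_0 ≅ Z,  H_1 = 0,  H_2 ≅ Z.

We work with the vertex ordering 0 < 1 < 2 < 3 < 4 < 5. The simplices of K, each written with vertices in increasing order, are:

  0-simplices (6): [0], [1], [2], [3], [4], [5]
  1-simplices (12): [0,1], [0,3], [0,4], [0,5], [1,2], [1,3], [1,5], [2,3], [2,4], [2,5], [3,4], [4,5]
  2-simplices (8): [0,1,3], [0,1,5], [0,3,4], [0,4,5], [1,2,3], [1,2,5], [2,3,4], [2,4,5]

Hence C_0 ≅ Z^6, C_1 ≅ Z^12, C_2 ≅ Z^8.

The boundary map ∂_1: C_1 → C_0 is given by ∂[p,q] = [q] − [p]. For instance
  ∂[2,3] = [3] − [2].
The 6×12 boundary matrix has rank 5 and Smith normal form diag(1,1,1,1,1).

The boundary map ∂_2: C_2 → C_1 maps a triangle to the signed sum of its edges. For instance
  ∂[1,2,3] = [2,3] − [1,3] + [1,2],
  ∂[2,3,4] = [3,4] − [2,4] + [2,3].
The resulting 12×8 matrix has rank 7, and its Smith normal form has invariant factors (1,1,1,1,1,1,1).

Now H_k = ker ∂_k / im ∂_{k+1}, so:

  H_0: rank C_0 − rank ∂_1 = 6 − 5 = 1, and the invariant factors of ∂_1 are all 1, so H_0 ≅ Z.
  H_1: rank ker ∂_1 − rank ∂_2 = (12 − 5) − 7 = 0, and the invariant factors of ∂_2 are all 1, so H_1 ≅ 0.
  H_2: rank ker ∂_2 − rank ∂_3 = (8 − 7) − 0 = 1, and there is no ∂_3, so H_2 ≅ Z.

As a check, the Euler characteristic is 6 − 12 + 8 = 2, which agrees with 1 − 0 + 1 = 2.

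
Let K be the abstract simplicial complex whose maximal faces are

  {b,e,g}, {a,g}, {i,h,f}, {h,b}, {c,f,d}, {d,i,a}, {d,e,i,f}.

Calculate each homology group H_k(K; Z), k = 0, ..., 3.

H_0 ≅ Z,  H_1 ≅ Z^2,  H_2 = 0,  H_3 = 0.

Fix the vertex order a < b < c < d < e < f < g < h < i and write every simplex with vertices in increasing order. Then dim K = 3 and the simplices of K are:

  0-simplices (9): a, b, c, d, e, f, g, h, i
  1-simplices (17): ad, ag, ai, be, bg, bh, cd, cf, de, df, di, ef, eg, ei, fh, fi, hi
  2-simplices (8): adi, beg, cdf, def, dei, dfi, efi, fhi
  3-simplices (1): defi

giving chain groups C_0 ≅ Z^9, C_1 ≅ Z^17, C_2 ≅ Z^8, C_3 ≅ Z^1.

∂_1: C_1 → C_0 is given by ∂[p,q] = [q] − [p].
The resulting 9×17 matrix has rank 8, and its Smith normal form has invariant factors (1,1,1,1,1,1,1,1).

The boundary map ∂_2: C_2 → C_1 sends each 2-simplex [p,q,r] to [q,r] − [p,r] + [p,q]. For instance
  ∂dei = ei − di + de,
  ∂adi = di − ai + ad.
The 17×8 boundary matrix has rank 7 and Smith normal form diag(1,1,1,1,1,1,1).

Boundary ∂_3: C_3 → C_2 sends each 3-simplex σ to the alternating sum Σ_i (−1)^i (σ with its i-th vertex removed). For instance
  ∂defi = efi − dfi + dei − def.
The resulting 8×1 matrix has rank 1, and its Smith normal form has invariant factors (1).

From H_k ≅ ker(∂_k) / im(∂_{k+1}) we obtain:

  H_0: rank C_0 − rank ∂_1 = 9 − 8 = 1, and the invariant factors of ∂_1 are all 1, so H_0 = Z.
  H_1: rank ker ∂_1 − rank ∂_2 = (17 − 8) − 7 = 2, and the invariant factors of ∂_2 are all 1, so H_1 = Z^2.
  H_2: rank ker ∂_2 − rank ∂_3 = (8 − 7) − 1 = 0, and the invariant factors of ∂_3 are all 1, so H_2 = 0.
  H_3: rank ker ∂_3 − rank ∂_4 = (1 − 1) − 0 = 0, and there is no ∂_4, so H_3 = 0.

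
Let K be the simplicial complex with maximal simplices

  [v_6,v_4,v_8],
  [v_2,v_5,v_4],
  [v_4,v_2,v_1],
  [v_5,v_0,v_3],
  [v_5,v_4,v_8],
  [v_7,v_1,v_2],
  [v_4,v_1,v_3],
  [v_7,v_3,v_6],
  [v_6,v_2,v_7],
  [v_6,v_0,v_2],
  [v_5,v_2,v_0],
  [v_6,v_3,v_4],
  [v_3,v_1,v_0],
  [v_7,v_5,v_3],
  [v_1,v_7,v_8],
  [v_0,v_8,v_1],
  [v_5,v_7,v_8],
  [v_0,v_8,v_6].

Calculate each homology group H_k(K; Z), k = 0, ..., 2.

H_0 = Z,  H_1 = Z^2,  H_2 = Z.

Take the total order v_0 < v_1 < v_2 < v_3 < v_4 < v_5 < v_6 < v_7 < v_8 on the vertex set. Then K (dimension 2) consists of the simplices:

  0-simplices (9): [v_0], [v_1], [v_2], [v_3], [v_4], [v_5], [v_6], [v_7], [v_8]
  1-simplices (27): (27 of them)
  2-simplices (18): (18 of them)

Hence C_0 ≅ Z^9, C_1 ≅ Z^27, C_2 ≅ Z^18.

The boundary map ∂_1: C_1 → C_0 is given by ∂[p,q] = [q] − [p].
The 9×27 boundary matrix has rank 8 and Smith normal form diag(1,1,1,1,1,1,1,1).

The boundary map ∂_2: C_2 → C_1 maps a triangle to the signed sum of its edges. For instance
  ∂[v_0,v_1,v_8] = [v_1,v_8] − [v_0,v_8] + [v_0,v_1],
  ∂[v_0,v_1,v_3] = [v_1,v_3] − [v_0,v_3] + [v_0,v_1].
As a 27×18 matrix over Z this has rank 17, with invariant factors (1,1,1,1,1,1,1,1,1,1,1,1,1,1,1,1,1).

Now H_k = ker ∂_k / im ∂_{k+1}, so:

  H_0: rank C_0 − rank ∂_1 = 9 − 8 = 1, and the invariant factors of ∂_1 are all 1, so H_0 = Z.
  H_1: rank ker ∂_1 − rank ∂_2 = (27 − 8) − 17 = 2, and the invariant factors of ∂_2 are all 1, so H_1 = Z^2.
  H_2: rank ker ∂_2 − rank ∂_3 = (18 − 17) − 0 = 1, and there is no ∂_3, so H_2 = Z.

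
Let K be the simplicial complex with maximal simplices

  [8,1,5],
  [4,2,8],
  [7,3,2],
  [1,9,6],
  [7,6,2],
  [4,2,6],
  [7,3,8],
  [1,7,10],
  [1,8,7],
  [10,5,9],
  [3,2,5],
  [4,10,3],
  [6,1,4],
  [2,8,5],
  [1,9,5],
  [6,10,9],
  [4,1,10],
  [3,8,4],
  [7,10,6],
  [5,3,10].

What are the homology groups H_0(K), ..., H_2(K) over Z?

H_0 ≅ Z,  H_1 ≅ Z ⊕ Z/2,  H_2 = 0.

K has 10 vertices, 30 edges, 20 triangles.
rank ∂_0 = 0, rank ∂_1 = 9 ⇒ b_0 = 10 − 0 − 9 = 1; all invariant factors of ∂_1 are 1 so no torsion. So H_0 = Z.
rank ∂_1 = 9, rank ∂_2 = 20 ⇒ b_1 = 30 − 9 − 20 = 1; ∂_2 has invariant factor(s) [2] giving torsion. So H_1 = Z ⊕ Z/2.
rank ∂_2 = 20, rank ∂_3 = 0 ⇒ b_2 = 20 − 20 − 0 = 0. So H_2 = 0.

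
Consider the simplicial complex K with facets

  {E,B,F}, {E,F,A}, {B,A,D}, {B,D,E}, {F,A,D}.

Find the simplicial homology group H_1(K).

Order the vertices as A < B < D < E < F. Listing each simplex with vertices in this order, K has dimension 2 with simplices:

  0-simplices (5): A, B, D, E, F
  1-simplices (10): AB, AD, AE, AF, BD, BE, BF, DE, DF, EF
  2-simplices (5): ABD, ADF, AEF, BDE, BEF

so the chain groups are C_0 ≅ Z^5, C_1 ≅ Z^10, C_2 ≅ Z^5.

∂_1: C_1 → C_0 maps an edge to its endpoints' difference, ∂[p,q] = q − p. For instance
  ∂AD = D − A.
The 5×10 boundary matrix has rank 4 and Smith normal form diag(1,1,1,1).

The boundary map ∂_2: C_2 → C_1 maps a triangle to the signed sum of its edges. For instance
  ∂AEF = EF − AF + AE,
  ∂ABD = BD − AD + AB.
As a 10×5 matrix over Z this has rank 5, with invariant factors (1,1,1,1,1).

Computing H_k = (kernel of ∂_k) / (image of ∂_{k+1}):

  H_1: rank ker ∂_1 − rank ∂_2 = (10 − 4) − 5 = 1, and the invariant factors of ∂_2 are all 1, so H_1 ≅ Z.

H_1 ≅ Z.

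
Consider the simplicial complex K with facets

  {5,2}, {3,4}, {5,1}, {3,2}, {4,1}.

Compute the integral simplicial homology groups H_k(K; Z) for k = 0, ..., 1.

H_0 ≅ Z,  H_1 ≅ Z.

We work with the vertex ordering 1 < 2 < 3 < 4 < 5. The simplices of K, each written with vertices in increasing order, are:

  0-simplices (5): [1], [2], [3], [4], [5]
  1-simplices (5): [1,4], [1,5], [2,3], [2,5], [3,4]

Hence C_0 ≅ Z^5, C_1 ≅ Z^5.

Boundary ∂_1: C_1 → C_0 maps an edge to its endpoints' difference, ∂[p,q] = q − p. For instance
  ∂[2,3] = [3] − [2].
The resulting 5×5 matrix has rank 4, and its Smith normal form has invariant factors (1,1,1,1).

Computing H_k = (kernel of ∂_k) / (image of ∂_{k+1}):

  H_0: rank C_0 − rank ∂_1 = 5 − 4 = 1, and the invariant factors of ∂_1 are all 1, so H_0 = Z.
  H_1: rank ker ∂_1 − rank ∂_2 = (5 − 4) − 0 = 1, and there is no ∂_2, so H_1 = Z.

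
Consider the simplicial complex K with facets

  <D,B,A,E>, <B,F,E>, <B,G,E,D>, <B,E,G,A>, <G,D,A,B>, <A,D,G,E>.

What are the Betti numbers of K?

b_0 = 1, b_1 = 0, b_2 = 0, b_3 = 1.

K has 6 vertices, 12 edges, 11 triangles, 5 3-simplices.
rank ∂_0 = 0, rank ∂_1 = 5 ⇒ b_0 = 6 − 0 − 5 = 1; all invariant factors of ∂_1 are 1 so no torsion. So H_0 = Z.
rank ∂_1 = 5, rank ∂_2 = 7 ⇒ b_1 = 12 − 5 − 7 = 0; all invariant factors of ∂_2 are 1 so no torsion. So H_1 = 0.
rank ∂_2 = 7, rank ∂_3 = 4 ⇒ b_2 = 11 − 7 − 4 = 0; all invariant factors of ∂_3 are 1 so no torsion. So H_2 = 0.
rank ∂_3 = 4, rank ∂_4 = 0 ⇒ b_3 = 5 − 4 − 0 = 1. So H_3 = Z.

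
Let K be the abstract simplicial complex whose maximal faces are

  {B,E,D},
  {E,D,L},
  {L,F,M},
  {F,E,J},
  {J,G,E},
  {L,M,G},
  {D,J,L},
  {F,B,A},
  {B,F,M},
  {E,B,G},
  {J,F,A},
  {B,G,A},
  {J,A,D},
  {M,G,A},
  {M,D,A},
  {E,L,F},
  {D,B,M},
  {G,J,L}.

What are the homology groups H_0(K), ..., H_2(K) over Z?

Take the total order A < B < D < E < F < G < J < L < M on the vertex set. Then K (dimension 2) consists of the simplices:

  0-simplices (9): A, B, D, E, F, G, J, L, M
  1-simplices (27): AB, AD, AF, AG, AJ, AM, BD, BE, BF, BG, BM, DE, DJ, DL, DM, EF, EG, EJ, EL, FJ, FL, FM, GJ, GL, GM, JL, LM
  2-simplices (18): ABF, ABG, ADJ, ADM, AFJ, AGM, BDE, BDM, BEG, BFM, DEL, DJL, EFJ, EFL, EGJ, FLM, GJL, GLM

giving chain groups C_0 ≅ Z^9, C_1 ≅ Z^27, C_2 ≅ Z^18.

The boundary map ∂_1: C_1 → C_0 sends each edge [p,q] (with p < q) to q − p.
The 9×27 boundary matrix has rank 8 and Smith normal form diag(1,1,1,1,1,1,1,1).

∂_2: C_2 → C_1 maps a triangle to the signed sum of its edges. For instance
  ∂DJL = JL − DL + DJ,
  ∂ABF = BF − AF + AB.
This gives a 27×18 integer matrix of rank 18; reducing to Smith normal form yields diagonal entries (1,1,1,1,1,1,1,1,1,1,1,1,1,1,1,1,1,2).

Reading off H_k = ker ∂_k / im ∂_{k+1}:

  H_0: rank C_0 − rank ∂_1 = 9 − 8 = 1, and the invariant factors of ∂_1 are all 1, so H_0 ≅ Z.
  H_1: rank ker ∂_1 − rank ∂_2 = (27 − 8) − 18 = 1, and ∂_2 has invariant factor 2 > 1, so H_1 ≅ Z ⊕ Z/2.
  H_2: rank ker ∂_2 − rank ∂_3 = (18 − 18) − 0 = 0, and there is no ∂_3, so H_2 ≅ 0.

(K is a triangulation of the Klein bottle.)

H_0 ≅ Z,  H_1 ≅ Z ⊕ Z/2,  H_2 = 0.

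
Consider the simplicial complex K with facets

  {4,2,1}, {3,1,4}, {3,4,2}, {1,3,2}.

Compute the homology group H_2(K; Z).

H_2 = Z.

We work with the vertex ordering 1 < 2 < 3 < 4. The simplices of K, each written with vertices in increasing order, are:

  0-simplices (4): [1], [2], [3], [4]
  1-simplices (6): [1,2], [1,3], [1,4], [2,3], [2,4], [3,4]
  2-simplices (4): [1,2,3], [1,2,4], [1,3,4], [2,3,4]

so the chain groups are C_0 ≅ Z^4, C_1 ≅ Z^6, C_2 ≅ Z^4.

∂_1: C_1 → C_0 maps an edge to its endpoints' difference, ∂[p,q] = q − p. For instance
  ∂[3,4] = [4] − [3].
As a 4×6 matrix over Z this has rank 3, with invariant factors (1,1,1).

∂_2: C_2 → C_1 sends each 2-simplex [p,q,r] to [q,r] − [p,r] + [p,q]. For instance
  ∂[1,3,4] = [3,4] − [1,4] + [1,3],
  ∂[2,3,4] = [3,4] − [2,4] + [2,3].
As a 6×4 matrix over Z this has rank 3, with invariant factors (1,1,1).

Now H_k = ker ∂_k / im ∂_{k+1}, so:

  H_2: rank ker ∂_2 − rank ∂_3 = (4 − 3) − 0 = 1, and there is no ∂_3, so H_2 = Z.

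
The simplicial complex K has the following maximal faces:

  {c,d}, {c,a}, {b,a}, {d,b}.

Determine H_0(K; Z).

K has 4 vertices, 4 edges.
rank ∂_0 = 0, rank ∂_1 = 3 ⇒ b_0 = 4 − 0 − 3 = 1; all invariant factors of ∂_1 are 1 so no torsion. So H_0 = Z.

H_0 = Z.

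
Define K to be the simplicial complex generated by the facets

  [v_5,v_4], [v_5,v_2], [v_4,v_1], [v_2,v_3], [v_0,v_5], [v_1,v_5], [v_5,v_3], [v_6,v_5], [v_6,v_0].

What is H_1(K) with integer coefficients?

Fix the vertex order v_0 < v_1 < v_2 < v_3 < v_4 < v_5 < v_6 and write every simplex with vertices in increasing order. Then dim K = 1 and the simplices of K are:

  0-simplices (7): [v_0], [v_1], [v_2], [v_3], [v_4], [v_5], [v_6]
  1-simplices (9): [v_0,v_5], [v_0,v_6], [v_1,v_4], [v_1,v_5], [v_2,v_3], [v_2,v_5], [v_3,v_5], [v_4,v_5], [v_5,v_6]

Hence C_0 ≅ Z^7, C_1 ≅ Z^9.

The boundary map ∂_1: C_1 → C_0 sends each edge [p,q] (with p < q) to q − p. For instance
  ∂[v_1,v_5] = [v_5] − [v_1].
This gives a 7×9 integer matrix of rank 6; reducing to Smith normal form yields diagonal entries (1,1,1,1,1,1).

Reading off H_k = ker ∂_k / im ∂_{k+1}:

  H_1: rank ker ∂_1 − rank ∂_2 = (9 − 6) − 0 = 3, and there is no ∂_2, so H_1 ≅ Z^3.

H_1 = Z^3.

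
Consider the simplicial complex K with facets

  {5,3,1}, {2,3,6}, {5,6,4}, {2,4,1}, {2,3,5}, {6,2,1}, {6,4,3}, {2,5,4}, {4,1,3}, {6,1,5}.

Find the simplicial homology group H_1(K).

Take the total order 1 < 2 < 3 < 4 < 5 < 6 on the vertex set. Then K (dimension 2) consists of the simplices:

  0-simplices (6): [1], [2], [3], [4], [5], [6]
  1-simplices (15): [1,2], [1,3], [1,4], [1,5], [1,6], [2,3], [2,4], [2,5], [2,6], [3,4], [3,5], [3,6], [4,5], [4,6], [5,6]
  2-simplices (10): [1,2,4], [1,2,6], [1,3,4], [1,3,5], [1,5,6], [2,3,5], [2,3,6], [2,4,5], [3,4,6], [4,5,6]

so the chain groups are C_0 ≅ Z^6, C_1 ≅ Z^15, C_2 ≅ Z^10.

Boundary ∂_1: C_1 → C_0 is given by ∂[p,q] = [q] − [p]. For instance
  ∂[4,6] = [6] − [4].
The resulting 6×15 matrix has rank 5, and its Smith normal form has invariant factors (1,1,1,1,1).

Boundary ∂_2: C_2 → C_1 sends each 2-simplex [p,q,r] to [q,r] − [p,r] + [p,q]. For instance
  ∂[2,4,5] = [4,5] − [2,5] + [2,4],
  ∂[1,3,5] = [3,5] − [1,5] + [1,3].
As a 15×10 matrix over Z this has rank 10, with invariant factors (1,1,1,1,1,1,1,1,1,2).

From H_k ≅ ker(∂_k) / im(∂_{k+1}) we obtain:

  H_1: rank ker ∂_1 − rank ∂_2 = (15 − 5) − 10 = 0, and ∂_2 has invariant factor 2 > 1, so H_1 ≅ Z_2.

(K is a triangulation of the real projective plane RP^2.)

H_1 = Z_2.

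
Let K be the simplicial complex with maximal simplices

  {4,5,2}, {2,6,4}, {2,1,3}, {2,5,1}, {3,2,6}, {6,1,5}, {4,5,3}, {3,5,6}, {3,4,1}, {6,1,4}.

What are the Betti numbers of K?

K has 6 vertices, 15 edges, 10 triangles.
rank ∂_0 = 0, rank ∂_1 = 5 ⇒ b_0 = 6 − 0 − 5 = 1; all invariant factors of ∂_1 are 1 so no torsion. So H_0 = Z.
rank ∂_1 = 5, rank ∂_2 = 10 ⇒ b_1 = 15 − 5 − 10 = 0; ∂_2 has invariant factor(s) [2] giving torsion. So H_1 = Z/2.
rank ∂_2 = 10, rank ∂_3 = 0 ⇒ b_2 = 10 − 10 − 0 = 0. So H_2 = 0.

b_0 = 1, b_1 = 0, b_2 = 0.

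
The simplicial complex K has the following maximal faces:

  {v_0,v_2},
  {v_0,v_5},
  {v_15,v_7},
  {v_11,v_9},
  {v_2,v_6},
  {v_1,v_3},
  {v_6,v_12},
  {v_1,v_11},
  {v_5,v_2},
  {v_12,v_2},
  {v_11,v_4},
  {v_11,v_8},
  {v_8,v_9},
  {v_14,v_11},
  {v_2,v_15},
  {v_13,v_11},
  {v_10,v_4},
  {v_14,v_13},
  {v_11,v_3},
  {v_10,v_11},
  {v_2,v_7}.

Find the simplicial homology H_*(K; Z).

Fix the vertex order v_0 < v_1 < v_2 < v_3 < v_4 < v_5 < v_6 < v_7 < v_8 < v_9 < v_10 < v_11 < v_12 < v_13 < v_14 < v_15 and write every simplex with vertices in increasing order. Then dim K = 1 and the simplices of K are:

  0-simplices (16): [v_0], [v_1], [v_2], [v_3], [v_4], [v_5], [v_6], [v_7], [v_8], [v_9], [v_10], [v_11], [v_12], [v_13], [v_14], [v_15]
  1-simplices (21): (21 of them)

Hence C_0 ≅ Z^16, C_1 ≅ Z^21.

∂_1: C_1 → C_0 maps an edge to its endpoints' difference, ∂[p,q] = q − p. For instance
  ∂[v_2,v_7] = [v_7] − [v_2].
The resulting 16×21 matrix has rank 14, and its Smith normal form has invariant factors (1,1,1,1,1,1,1,1,1,1,1,1,1,1).

From H_k ≅ ker(∂_k) / im(∂_{k+1}) we obtain:

  H_0: rank C_0 − rank ∂_1 = 16 − 14 = 2, and the invariant factors of ∂_1 are all 1, so H_0 ≅ Z^2.
  H_1: rank ker ∂_1 − rank ∂_2 = (21 − 14) − 0 = 7, and there is no ∂_2, so H_1 ≅ Z^7.

(K is a triangulation of the disjoint union of a wedge of 3 circles and a wedge of 4 circles.)

H_0 ≅ Z^2,  H_1 ≅ Z^7.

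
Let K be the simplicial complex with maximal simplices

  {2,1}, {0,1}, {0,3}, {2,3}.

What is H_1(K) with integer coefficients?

Fix the vertex order 0 < 1 < 2 < 3 and write every simplex with vertices in increasing order. Then dim K = 1 and the simplices of K are:

  0-simplices (4): [0], [1], [2], [3]
  1-simplices (4): [0,1], [0,3], [1,2], [2,3]

giving chain groups C_0 ≅ Z^4, C_1 ≅ Z^4.

Boundary ∂_1: C_1 → C_0 sends each edge [p,q] (with p < q) to q − p. For instance
  ∂[0,3] = [3] − [0].
As a 4×4 matrix over Z this has rank 3, with invariant factors (1,1,1).

From H_k ≅ ker(∂_k) / im(∂_{k+1}) we obtain:

  H_1: rank ker ∂_1 − rank ∂_2 = (4 − 3) − 0 = 1, and there is no ∂_2, so H_1 = Z.

H_1 ≅ Z.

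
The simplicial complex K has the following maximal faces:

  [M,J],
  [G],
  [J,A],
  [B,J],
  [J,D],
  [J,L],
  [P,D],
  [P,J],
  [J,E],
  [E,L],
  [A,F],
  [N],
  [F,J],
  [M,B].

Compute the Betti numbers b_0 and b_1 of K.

b_0 = 3, b_1 = 4.

We work with the vertex ordering A < B < D < E < F < G < J < L < M < N < P. The simplices of K, each written with vertices in increasing order, are:

  0-simplices (11): A, B, D, E, F, G, J, L, M, N, P
  1-simplices (12): AF, AJ, BJ, BM, DJ, DP, EJ, EL, FJ, JL, JM, JP

so the chain groups are C_0 ≅ Z^11, C_1 ≅ Z^12.

The boundary map ∂_1: C_1 → C_0 maps an edge to its endpoints' difference, ∂[p,q] = q − p. For instance
  ∂AF = F − A.
The 11×12 boundary matrix has rank 8 and Smith normal form diag(1,1,1,1,1,1,1,1).

Now H_k = ker ∂_k / im ∂_{k+1}, so:

  H_0: rank C_0 − rank ∂_1 = 11 − 8 = 3, and the invariant factors of ∂_1 are all 1, so H_0 = Z^3.
  H_1: rank ker ∂_1 − rank ∂_2 = (12 − 8) − 0 = 4, and there is no ∂_2, so H_1 = Z^4.

Hence the Betti numbers are b_0 = 3, b_1 = 4.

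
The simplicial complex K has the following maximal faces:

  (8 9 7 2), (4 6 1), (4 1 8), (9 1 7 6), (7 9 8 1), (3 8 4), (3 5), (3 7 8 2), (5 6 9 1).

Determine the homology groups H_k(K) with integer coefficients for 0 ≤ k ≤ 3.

Order the vertices as 1 < 2 < 3 < 4 < 5 < 6 < 7 < 8 < 9. Listing each simplex with vertices in this order, K has dimension 3 with simplices:

  0-simplices (9): [1], [2], [3], [4], [5], [6], [7], [8], [9]
  1-simplices (23): [1,4], [1,5], [1,6], [1,7], [1,8], [1,9], [2,3], [2,7], [2,8], [2,9], [3,4], [3,5], [3,7], [3,8], [4,6], [4,8], [5,6], [5,9], [6,7], [6,9], [7,8], [7,9], [8,9]
  2-simplices (19): (19 of them)
  3-simplices (5): [1,5,6,9], [1,6,7,9], [1,7,8,9], [2,3,7,8], [2,7,8,9]

giving chain groups C_0 ≅ Z^9, C_1 ≅ Z^23, C_2 ≅ Z^19, C_3 ≅ Z^5.

∂_1: C_1 → C_0 maps an edge to its endpoints' difference, ∂[p,q] = q − p.
The resulting 9×23 matrix has rank 8, and its Smith normal form has invariant factors (1,1,1,1,1,1,1,1).

Boundary ∂_2: C_2 → C_1 sends each 2-simplex [p,q,r] to [q,r] − [p,r] + [p,q]. For instance
  ∂[1,5,9] = [5,9] − [1,9] + [1,5],
  ∂[2,3,8] = [3,8] − [2,8] + [2,3].
As a 23×19 matrix over Z this has rank 14, with invariant factors (1,1,1,1,1,1,1,1,1,1,1,1,1,1).

∂_3: C_3 → C_2 sends each 3-simplex σ to the alternating sum Σ_i (−1)^i (σ with its i-th vertex removed). For instance
  ∂[2,7,8,9] = [7,8,9] − [2,8,9] + [2,7,9] − [2,7,8],
  ∂[1,5,6,9] = [5,6,9] − [1,6,9] + [1,5,9] − [1,5,6].
As a 19×5 matrix over Z this has rank 5, with invariant factors (1,1,1,1,1).

Reading off H_k = ker ∂_k / im ∂_{k+1}:

  H_0: rank C_0 − rank ∂_1 = 9 − 8 = 1, and the invariant factors of ∂_1 are all 1, so H_0 ≅ Z.
  H_1: rank ker ∂_1 − rank ∂_2 = (23 − 8) − 14 = 1, and the invariant factors of ∂_2 are all 1, so H_1 ≅ Z.
  H_2: rank ker ∂_2 − rank ∂_3 = (19 − 14) − 5 = 0, and the invariant factors of ∂_3 are all 1, so H_2 ≅ 0.
  H_3: rank ker ∂_3 − rank ∂_4 = (5 − 5) − 0 = 0, and there is no ∂_4, so H_3 ≅ 0.

H_0 ≅ Z,  H_1 ≅ Z,  H_2 = 0,  H_3 = 0.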